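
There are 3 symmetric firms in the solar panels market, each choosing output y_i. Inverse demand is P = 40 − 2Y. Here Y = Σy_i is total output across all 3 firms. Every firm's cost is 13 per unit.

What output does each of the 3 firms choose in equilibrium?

A representative firm's profit is π_i = y_i(40 − 2Y) − 13y_i, with Y = y_i + Σ_{j≠i} y_j.
First-order condition: 27 − 4y_i − 2Σ_{j≠i} y_j = 0.
With identical firms, set every y_j = y: then 27 − 4y − 4y = 0, i.e. y = 27/8 = 3.375.

3.375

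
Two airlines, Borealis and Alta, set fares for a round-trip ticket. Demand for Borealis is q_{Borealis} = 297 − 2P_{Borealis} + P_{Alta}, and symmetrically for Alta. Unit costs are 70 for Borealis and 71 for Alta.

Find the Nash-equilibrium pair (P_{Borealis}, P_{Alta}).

Borealis's profit: π = (P_{Borealis} − 70)(297 − 2P_{Borealis} + P_{Alta}).
∂π/∂P_{Borealis} = 437 − 4P_{Borealis} + P_{Alta} = 0 ⇒ P_{Borealis} = 109.25 + 0.25P_{Alta}.
Similarly P_{Alta} = 109.75 + 0.25P_{Borealis}.
Plugging P_{Alta} into Borealis's best response: P_{Borealis} = 109.25 + 0.25(109.75 + 0.25P_{Borealis}) ⇒ 0.9375P_{Borealis} = 136.6875, so P_{Borealis} = 145.8.
Then P_{Alta} = 109.75 + 0.25·145.8 = 146.2.

145.8, 146.2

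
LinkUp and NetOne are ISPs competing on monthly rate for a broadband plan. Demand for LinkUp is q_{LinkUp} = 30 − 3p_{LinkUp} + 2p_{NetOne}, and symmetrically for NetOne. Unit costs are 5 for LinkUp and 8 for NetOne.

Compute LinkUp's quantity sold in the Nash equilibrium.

LinkUp's profit: π = (p_{LinkUp} − 5)(30 − 3p_{LinkUp} + 2p_{NetOne}).
∂π/∂p_{LinkUp} = 45 − 6p_{LinkUp} + 2p_{NetOne} = 0 ⇒ p_{LinkUp} = 7.5 + (1/3)p_{NetOne}.
Similarly p_{NetOne} = 9 + (1/3)p_{LinkUp}.
Solving the two reaction functions simultaneously: (1 − (1/3)(1/3))p_{LinkUp} = 7.5 + (1/3)·9, so (8/9)p_{LinkUp} = 10.5 and p_{LinkUp} = 11.8125.
Then p_{NetOne} = 9 + (1/3)·11.8125 = 12.9375.
q_{LinkUp} = 30 − 3·11.8125 + 2·12.9375 = 20.4375.

20.4375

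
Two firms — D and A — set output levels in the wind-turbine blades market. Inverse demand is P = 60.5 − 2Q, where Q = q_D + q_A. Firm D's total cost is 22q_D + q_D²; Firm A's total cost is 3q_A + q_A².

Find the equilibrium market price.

36.5

Firm D's profit: π = q_D(60.5 − 2(q_D + q_A)) − 22q_D − q_D².
∂π/∂q_D = 38.5 − 6q_D − 2q_A = 0, so q_D = 77/12 − (1/3)q_A.
By the same steps for A: q_A = 115/12 − (1/3)q_D.
Plugging q_A into D's best response: q_D = 77/12 − (1/3)(115/12 − (1/3)q_D) ⇒ (8/9)q_D = 29/9, so q_D = 3.625.
Then q_A = 115/12 − (1/3)·3.625 = 8.375.
Equilibrium price: P = 60.5 − 2·12 = 36.5.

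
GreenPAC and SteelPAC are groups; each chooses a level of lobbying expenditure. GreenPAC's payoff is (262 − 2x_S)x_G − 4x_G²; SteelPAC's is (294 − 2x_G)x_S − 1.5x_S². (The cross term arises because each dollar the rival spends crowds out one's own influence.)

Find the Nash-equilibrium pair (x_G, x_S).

9.9, 91.4

Expanding GreenPAC's payoff: 262x_G − 2x_Sx_G − 4x_G².
∂π/∂x_G = 262 − 2x_S − 8x_G = 0, so x_G = 32.75 − 0.25x_S.
Likewise for SteelPAC: x_S = 98 − (2/3)x_G.
Substituting the second reaction function into the first: x_G = 32.75 − 0.25(98 − (2/3)x_G), which gives (5/6)x_G = 8.25 ⇒ x_G = 9.9.
Then x_S = 98 − (2/3)·9.9 = 91.4.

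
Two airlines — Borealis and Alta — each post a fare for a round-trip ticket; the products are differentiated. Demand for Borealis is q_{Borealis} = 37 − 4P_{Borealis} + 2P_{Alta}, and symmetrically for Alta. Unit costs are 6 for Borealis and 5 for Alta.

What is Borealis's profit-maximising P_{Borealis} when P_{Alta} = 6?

Borealis's profit: π = (P_{Borealis} − 6)(37 − 4P_{Borealis} + 2P_{Alta}).
∂π/∂P_{Borealis} = 61 − 8P_{Borealis} + 2P_{Alta} = 0 ⇒ P_{Borealis} = 7.625 + 0.25P_{Alta}.
At P_{Alta} = 6: P_{Borealis} = 7.625 + 0.25·6 = 9.125.

9.125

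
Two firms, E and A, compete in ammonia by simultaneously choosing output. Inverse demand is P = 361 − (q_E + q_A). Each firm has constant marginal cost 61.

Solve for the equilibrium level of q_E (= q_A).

100

Firm E's profit: π = q_E(361 − (q_E + q_A)) − 61q_E.
∂π/∂q_E = 300 − 2q_E − q_A = 0, so q_E = 150 − 0.5q_A.
Setting q_E = q_A in the reaction function: q_E = 150 − 0.5q_E, so q_E = 150 / 1.5 = 100.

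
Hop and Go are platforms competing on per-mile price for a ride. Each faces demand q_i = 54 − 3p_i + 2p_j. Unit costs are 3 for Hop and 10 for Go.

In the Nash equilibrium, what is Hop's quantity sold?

Hop's profit: π = (p_{Hop} − 3)(54 − 3p_{Hop} + 2p_{Go}).
∂π/∂p_{Hop} = 63 − 6p_{Hop} + 2p_{Go} = 0 ⇒ p_{Hop} = 10.5 + (1/3)p_{Go}.
Similarly p_{Go} = 14 + (1/3)p_{Hop}.
Substituting the second reaction function into the first: p_{Hop} = 10.5 + (1/3)(14 + (1/3)p_{Hop}), which gives (8/9)p_{Hop} = 91/6 ⇒ p_{Hop} = 17.0625.
Then p_{Go} = 14 + (1/3)·17.0625 = 19.6875.
q_{Hop} = 54 − 3·17.0625 + 2·19.6875 = 42.1875.

42.1875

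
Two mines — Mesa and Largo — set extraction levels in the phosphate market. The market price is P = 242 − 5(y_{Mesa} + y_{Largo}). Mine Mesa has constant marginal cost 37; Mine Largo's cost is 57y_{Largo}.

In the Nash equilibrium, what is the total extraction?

26

Mine Mesa's profit: π = y_{Mesa}(242 − 5(y_{Mesa} + y_{Largo})) − 37y_{Mesa}.
∂π/∂y_{Mesa} = 205 − 10y_{Mesa} − 5y_{Largo} = 0, so y_{Mesa} = 20.5 − 0.5y_{Largo}.
By the same steps for Largo: y_{Largo} = 18.5 − 0.5y_{Mesa}.
Plugging y_{Largo} into Mesa's best response: y_{Mesa} = 20.5 − 0.5(18.5 − 0.5y_{Mesa}) ⇒ 0.75y_{Mesa} = 11.25, so y_{Mesa} = 15.
Then y_{Largo} = 18.5 − 0.5·15 = 11.
Total extraction: 15 + 11 = 26.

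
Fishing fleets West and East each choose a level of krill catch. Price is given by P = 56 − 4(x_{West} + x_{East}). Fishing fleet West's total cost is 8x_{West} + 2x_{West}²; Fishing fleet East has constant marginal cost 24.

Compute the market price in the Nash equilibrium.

33.6

Fishing fleet West's profit: π = x_{West}(56 − 4(x_{West} + x_{East})) − 8x_{West} − 2x_{West}².
∂π/∂x_{West} = 48 − 12x_{West} − 4x_{East} = 0, so x_{West} = 4 − (1/3)x_{East}.
For East: ∂π/∂x_{East} = 32 − 8x_{East} − 4x_{West} = 0 ⇒ x_{East} = 4 − 0.5x_{West}.
Solving the two reaction functions simultaneously: (1 − (−1/3)(−0.5))x_{West} = 4 − (1/3)·4, so (5/6)x_{West} = 8/3 and x_{West} = 3.2.
Then x_{East} = 4 − 0.5·3.2 = 2.4.
Equilibrium price: P = 56 − 4·5.6 = 33.6.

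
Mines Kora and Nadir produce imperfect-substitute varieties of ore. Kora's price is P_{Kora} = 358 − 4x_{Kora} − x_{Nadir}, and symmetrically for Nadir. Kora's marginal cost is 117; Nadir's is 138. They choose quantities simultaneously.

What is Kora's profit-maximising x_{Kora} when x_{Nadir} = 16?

28.125

Mine Kora's profit: π = x_{Kora}(358 − 4x_{Kora} − x_{Nadir}) − 117x_{Kora}.
∂π/∂x_{Kora} = 241 − 8x_{Kora} − x_{Nadir} = 0 ⇒ x_{Kora} = 30.125 − 0.125x_{Nadir}.
At x_{Nadir} = 16: x_{Kora} = 30.125 − 0.125·16 = 28.125.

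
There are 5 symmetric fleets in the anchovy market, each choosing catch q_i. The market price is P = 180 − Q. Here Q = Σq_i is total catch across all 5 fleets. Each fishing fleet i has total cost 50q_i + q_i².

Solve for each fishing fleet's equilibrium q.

A representative fishing fleet's profit is π_i = q_i(180 − Q) − 50q_i − q_i², with Q = q_i + Σ_{j≠i} q_j.
First-order condition: 130 − 4q_i − Σ_{j≠i} q_j = 0.
In a symmetric equilibrium every fishing fleet chooses the same q, so Σ_{j≠i} q_j = 4q. The condition becomes 130 − 8q = 0, giving q = 130/8 = 16.25.

16.25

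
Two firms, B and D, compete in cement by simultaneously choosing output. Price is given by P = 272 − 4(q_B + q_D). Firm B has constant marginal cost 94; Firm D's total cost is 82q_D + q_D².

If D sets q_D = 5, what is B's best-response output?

Firm B's profit: π = q_B(272 − 4(q_B + q_D)) − 94q_B.
∂π/∂q_B = 178 − 8q_B − 4q_D = 0, so q_B = 22.25 − 0.5q_D.
At q_D = 5: q_B = 22.25 − 0.5·5 = 19.75.

19.75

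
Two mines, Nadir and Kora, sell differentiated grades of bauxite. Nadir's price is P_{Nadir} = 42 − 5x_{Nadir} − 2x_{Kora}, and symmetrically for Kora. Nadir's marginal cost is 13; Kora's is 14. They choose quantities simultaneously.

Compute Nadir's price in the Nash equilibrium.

25.1875

Mine Nadir's profit: π = x_{Nadir}(42 − 5x_{Nadir} − 2x_{Kora}) − 13x_{Nadir}.
∂π/∂x_{Nadir} = 29 − 10x_{Nadir} − 2x_{Kora} = 0 ⇒ x_{Nadir} = 2.9 − 0.2x_{Kora}.
Similarly x_{Kora} = 2.8 − 0.2x_{Nadir}.
Solving the two reaction functions simultaneously: (1 − (−0.2)(−0.2))x_{Nadir} = 2.9 − 0.2·2.8, so 0.96x_{Nadir} = 2.34 and x_{Nadir} = 2.4375.
Then x_{Kora} = 2.8 − 0.2·2.4375 = 2.3125.
P_{Nadir} = 42 − 5·2.4375 − 2·2.3125 = 25.1875.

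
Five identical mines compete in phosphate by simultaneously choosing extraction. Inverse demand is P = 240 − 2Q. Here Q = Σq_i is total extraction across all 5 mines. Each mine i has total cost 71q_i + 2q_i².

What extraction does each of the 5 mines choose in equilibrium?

A representative mine's profit is π_i = q_i(240 − 2Q) − 71q_i − 2q_i², with Q = q_i + Σ_{j≠i} q_j.
First-order condition: 169 − 8q_i − 2Σ_{j≠i} q_j = 0.
With identical mines, set every q_j = q: then 169 − 8q − 8q = 0, i.e. q = 169/16 = 10.5625.

10.5625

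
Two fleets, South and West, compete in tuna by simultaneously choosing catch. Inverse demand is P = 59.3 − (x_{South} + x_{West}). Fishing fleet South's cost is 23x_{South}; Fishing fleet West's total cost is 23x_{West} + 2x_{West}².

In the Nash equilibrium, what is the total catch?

Fishing fleet South's profit: π = x_{South}(59.3 − (x_{South} + x_{West})) − 23x_{South}.
∂π/∂x_{South} = 36.3 − 2x_{South} − x_{West} = 0, so x_{South} = 18.15 − 0.5x_{West}.
For West: ∂π/∂x_{West} = 36.3 − 6x_{West} − x_{South} = 0 ⇒ x_{West} = 6.05 − (1/6)x_{South}.
Solving the two reaction functions simultaneously: (1 − (−0.5)(−1/6))x_{South} = 18.15 − 0.5·6.05, so (11/12)x_{South} = 15.125 and x_{South} = 16.5.
Then x_{West} = 6.05 − (1/6)·16.5 = 3.3.
Total catch: 16.5 + 3.3 = 19.8.

19.8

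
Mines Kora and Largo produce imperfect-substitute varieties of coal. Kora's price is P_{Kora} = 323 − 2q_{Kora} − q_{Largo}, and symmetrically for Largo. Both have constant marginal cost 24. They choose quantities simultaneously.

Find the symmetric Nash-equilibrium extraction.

59.8

Mine Kora's profit: π = q_{Kora}(323 − 2q_{Kora} − q_{Largo}) − 24q_{Kora}.
∂π/∂q_{Kora} = 299 − 4q_{Kora} − q_{Largo} = 0 ⇒ q_{Kora} = 74.75 − 0.25q_{Largo}.
The game is symmetric, so in equilibrium q_{Largo} = q_{Kora}: the reaction function gives 1.25q_{Kora} = 74.75, hence q_{Kora} = 59.8.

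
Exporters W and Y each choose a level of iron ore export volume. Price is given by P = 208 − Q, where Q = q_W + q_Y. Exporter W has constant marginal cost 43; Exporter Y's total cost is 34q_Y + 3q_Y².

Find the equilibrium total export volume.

Exporter W's profit: π = q_W(208 − (q_W + q_Y)) − 43q_W.
∂π/∂q_W = 165 − 2q_W − q_Y = 0, so q_W = 82.5 − 0.5q_Y.
For Y: ∂π/∂q_Y = 174 − 8q_Y − q_W = 0 ⇒ q_Y = 21.75 − 0.125q_W.
Plugging q_Y into W's best response: q_W = 82.5 − 0.5(21.75 − 0.125q_W) ⇒ 0.9375q_W = 71.625, so q_W = 76.4.
Then q_Y = 21.75 − 0.125·76.4 = 12.2.
Total export volume: 76.4 + 12.2 = 88.6.

88.6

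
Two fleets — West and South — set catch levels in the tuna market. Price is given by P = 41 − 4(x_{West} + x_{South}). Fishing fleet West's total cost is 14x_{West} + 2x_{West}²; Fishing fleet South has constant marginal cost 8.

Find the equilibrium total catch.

Fishing fleet West's profit: π = x_{West}(41 − 4(x_{West} + x_{South})) − 14x_{West} − 2x_{West}².
∂π/∂x_{West} = 27 − 12x_{West} − 4x_{South} = 0, so x_{West} = 2.25 − (1/3)x_{South}.
For South: ∂π/∂x_{South} = 33 − 8x_{South} − 4x_{West} = 0 ⇒ x_{South} = 4.125 − 0.5x_{West}.
Plugging x_{South} into West's best response: x_{West} = 2.25 − (1/3)(4.125 − 0.5x_{West}) ⇒ (5/6)x_{West} = 0.875, so x_{West} = 1.05.
Then x_{South} = 4.125 − 0.5·1.05 = 3.6.
Total catch: 1.05 + 3.6 = 4.65.

4.65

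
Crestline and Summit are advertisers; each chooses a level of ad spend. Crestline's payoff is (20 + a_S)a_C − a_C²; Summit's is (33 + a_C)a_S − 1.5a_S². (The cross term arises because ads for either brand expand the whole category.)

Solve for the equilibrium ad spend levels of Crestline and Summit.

18.6, 17.2

Expanding Crestline's payoff: 20a_C + a_Sa_C − a_C².
∂π/∂a_C = 20 + a_S − 2a_C = 0, so a_C = 10 + 0.5a_S.
Likewise for Summit: a_S = 11 + (1/3)a_C.
Plugging a_S into Crestline's best response: a_C = 10 + 0.5(11 + (1/3)a_C) ⇒ (5/6)a_C = 15.5, so a_C = 18.6.
Then a_S = 11 + (1/3)·18.6 = 17.2.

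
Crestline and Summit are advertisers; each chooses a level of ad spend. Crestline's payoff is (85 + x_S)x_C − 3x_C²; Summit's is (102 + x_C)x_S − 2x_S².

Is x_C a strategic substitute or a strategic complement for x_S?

strategic complements

Expanding Crestline's payoff: 85x_C + x_Sx_C − 3x_C².
∂π/∂x_C = 85 + x_S − 6x_C = 0, so x_C = 85/6 + (1/6)x_S.
The best-response slope dx_C/dx_S = 1/6 > 0: the reaction function is upward-sloping, so the choices are strategic complements.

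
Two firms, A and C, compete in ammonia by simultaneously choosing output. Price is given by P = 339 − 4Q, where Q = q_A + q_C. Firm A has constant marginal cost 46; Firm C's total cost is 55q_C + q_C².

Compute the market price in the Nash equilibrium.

158.125

Firm A's profit: π = q_A(339 − 4(q_A + q_C)) − 46q_A.
∂π/∂q_A = 293 − 8q_A − 4q_C = 0, so q_A = 36.625 − 0.5q_C.
For C: ∂π/∂q_C = 284 − 10q_C − 4q_A = 0 ⇒ q_C = 28.4 − 0.4q_A.
Plugging q_C into A's best response: q_A = 36.625 − 0.5(28.4 − 0.4q_A) ⇒ 0.8q_A = 22.425, so q_A = 897/32.
Then q_C = 28.4 − 0.4·(897/32) = 17.1875.
Equilibrium price: P = 339 − 4·(1447/32) = 158.125.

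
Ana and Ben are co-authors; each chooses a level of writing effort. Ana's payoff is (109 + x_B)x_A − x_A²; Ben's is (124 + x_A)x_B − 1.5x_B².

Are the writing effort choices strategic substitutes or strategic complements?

Expanding Ana's payoff: 109x_A + x_Bx_A − x_A².
∂π/∂x_A = 109 + x_B − 2x_A = 0, so x_A = 54.5 + 0.5x_B.
The best-response slope dx_A/dx_B = 0.5 > 0: the reaction function is upward-sloping, so the choices are strategic complements.

strategic complements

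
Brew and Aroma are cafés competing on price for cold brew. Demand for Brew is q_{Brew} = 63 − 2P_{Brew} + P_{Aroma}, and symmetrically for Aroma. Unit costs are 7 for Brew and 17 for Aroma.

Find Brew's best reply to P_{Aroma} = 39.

Brew's profit: π = (P_{Brew} − 7)(63 − 2P_{Brew} + P_{Aroma}).
∂π/∂P_{Brew} = 77 − 4P_{Brew} + P_{Aroma} = 0 ⇒ P_{Brew} = 19.25 + 0.25P_{Aroma}.
At P_{Aroma} = 39: P_{Brew} = 19.25 + 0.25·39 = 29.

29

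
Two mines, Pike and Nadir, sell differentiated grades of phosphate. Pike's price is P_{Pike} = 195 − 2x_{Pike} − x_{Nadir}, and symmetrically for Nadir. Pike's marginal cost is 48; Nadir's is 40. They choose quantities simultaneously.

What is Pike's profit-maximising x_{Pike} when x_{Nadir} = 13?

33.5

Mine Pike's profit: π = x_{Pike}(195 − 2x_{Pike} − x_{Nadir}) − 48x_{Pike}.
∂π/∂x_{Pike} = 147 − 4x_{Pike} − x_{Nadir} = 0 ⇒ x_{Pike} = 36.75 − 0.25x_{Nadir}.
At x_{Nadir} = 13: x_{Pike} = 36.75 − 0.25·13 = 33.5.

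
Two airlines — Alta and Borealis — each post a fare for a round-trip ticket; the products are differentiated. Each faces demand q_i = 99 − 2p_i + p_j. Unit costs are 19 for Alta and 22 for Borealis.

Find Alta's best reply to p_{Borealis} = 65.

50.5

Alta's profit: π = (p_{Alta} − 19)(99 − 2p_{Alta} + p_{Borealis}).
∂π/∂p_{Alta} = 137 − 4p_{Alta} + p_{Borealis} = 0 ⇒ p_{Alta} = 34.25 + 0.25p_{Borealis}.
At p_{Borealis} = 65: p_{Alta} = 34.25 + 0.25·65 = 50.5.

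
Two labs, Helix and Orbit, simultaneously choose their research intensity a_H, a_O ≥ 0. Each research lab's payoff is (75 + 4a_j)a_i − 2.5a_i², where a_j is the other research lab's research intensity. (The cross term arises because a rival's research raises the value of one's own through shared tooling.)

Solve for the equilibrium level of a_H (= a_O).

75

Helix's payoff is (75 + 4a_O)a_H − 2.5a_H².
∂π/∂a_H = 75 + 4a_O − 5a_H = 0, so a_H = 15 + 0.8a_O.
The game is symmetric, so in equilibrium a_O = a_H: the reaction function gives 0.2a_H = 15, hence a_H = 75.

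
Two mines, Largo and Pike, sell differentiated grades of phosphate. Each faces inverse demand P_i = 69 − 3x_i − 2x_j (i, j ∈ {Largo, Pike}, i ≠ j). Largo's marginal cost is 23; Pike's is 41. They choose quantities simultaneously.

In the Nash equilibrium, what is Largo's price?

Mine Largo's profit: π = x_{Largo}(69 − 3x_{Largo} − 2x_{Pike}) − 23x_{Largo}.
∂π/∂x_{Largo} = 46 − 6x_{Largo} − 2x_{Pike} = 0 ⇒ x_{Largo} = 23/3 − (1/3)x_{Pike}.
Similarly x_{Pike} = 14/3 − (1/3)x_{Largo}.
Plugging x_{Pike} into Largo's best response: x_{Largo} = 23/3 − (1/3)(14/3 − (1/3)x_{Largo}) ⇒ (8/9)x_{Largo} = 55/9, so x_{Largo} = 6.875.
Then x_{Pike} = 14/3 − (1/3)·6.875 = 2.375.
P_{Largo} = 69 − 3·6.875 − 2·2.375 = 43.625.

43.625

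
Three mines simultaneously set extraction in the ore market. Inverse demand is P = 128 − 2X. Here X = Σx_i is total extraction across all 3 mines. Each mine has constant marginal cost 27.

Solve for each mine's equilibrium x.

A representative mine's profit is π_i = x_i(128 − 2X) − 27x_i, with X = x_i + Σ_{j≠i} x_j.
First-order condition: 101 − 4x_i − 2Σ_{j≠i} x_j = 0.
In a symmetric equilibrium every mine chooses the same x, so Σ_{j≠i} x_j = 2x. The condition becomes 101 − 8x = 0, giving x = 101/8 = 12.625.

12.625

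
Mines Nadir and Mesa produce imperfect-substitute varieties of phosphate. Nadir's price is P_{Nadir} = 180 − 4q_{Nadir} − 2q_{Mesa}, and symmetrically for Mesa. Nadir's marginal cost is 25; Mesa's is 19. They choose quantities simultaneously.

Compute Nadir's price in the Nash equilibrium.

Mine Nadir's profit: π = q_{Nadir}(180 − 4q_{Nadir} − 2q_{Mesa}) − 25q_{Nadir}.
∂π/∂q_{Nadir} = 155 − 8q_{Nadir} − 2q_{Mesa} = 0 ⇒ q_{Nadir} = 19.375 − 0.25q_{Mesa}.
Similarly q_{Mesa} = 20.125 − 0.25q_{Nadir}.
Substituting the second reaction function into the first: q_{Nadir} = 19.375 − 0.25(20.125 − 0.25q_{Nadir}), which gives 0.9375q_{Nadir} = 459/32 ⇒ q_{Nadir} = 15.3.
Then q_{Mesa} = 20.125 − 0.25·15.3 = 16.3.
P_{Nadir} = 180 − 4·15.3 − 2·16.3 = 86.2.

86.2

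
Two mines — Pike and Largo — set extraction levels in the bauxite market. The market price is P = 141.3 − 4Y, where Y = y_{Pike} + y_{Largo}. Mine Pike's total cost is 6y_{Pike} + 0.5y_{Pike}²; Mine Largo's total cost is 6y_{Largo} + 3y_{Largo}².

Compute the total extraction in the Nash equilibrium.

Mine Pike's profit: π = y_{Pike}(141.3 − 4(y_{Pike} + y_{Largo})) − 6y_{Pike} − 0.5y_{Pike}².
∂π/∂y_{Pike} = 135.3 − 9y_{Pike} − 4y_{Largo} = 0, so y_{Pike} = 451/30 − (4/9)y_{Largo}.
For Largo: ∂π/∂y_{Largo} = 135.3 − 14y_{Largo} − 4y_{Pike} = 0 ⇒ y_{Largo} = 1353/140 − (2/7)y_{Pike}.
Solving the two reaction functions simultaneously: (1 − (−4/9)(−2/7))y_{Pike} = 451/30 − (4/9)·(1353/140), so (55/63)y_{Pike} = 451/42 and y_{Pike} = 12.3.
Then y_{Largo} = 1353/140 − (2/7)·12.3 = 6.15.
Total extraction: 12.3 + 6.15 = 18.45.

18.45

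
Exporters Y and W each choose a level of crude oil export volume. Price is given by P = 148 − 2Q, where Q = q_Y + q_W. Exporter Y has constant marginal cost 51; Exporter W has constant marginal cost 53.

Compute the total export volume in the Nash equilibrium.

32

Exporter Y's profit: π = q_Y(148 − 2(q_Y + q_W)) − 51q_Y.
∂π/∂q_Y = 97 − 4q_Y − 2q_W = 0, so q_Y = 24.25 − 0.5q_W.
By the same steps for W: q_W = 23.75 − 0.5q_Y.
Solving the two reaction functions simultaneously: (1 − (−0.5)(−0.5))q_Y = 24.25 − 0.5·23.75, so 0.75q_Y = 12.375 and q_Y = 16.5.
Then q_W = 23.75 − 0.5·16.5 = 15.5.
Total export volume: 16.5 + 15.5 = 32.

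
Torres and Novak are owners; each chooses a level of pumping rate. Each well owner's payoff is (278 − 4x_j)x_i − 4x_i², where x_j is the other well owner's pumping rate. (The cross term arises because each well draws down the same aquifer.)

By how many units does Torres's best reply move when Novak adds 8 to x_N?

-4

Torres's payoff is (278 − 4x_N)x_T − 4x_T².
∂π/∂x_T = 278 − 4x_N − 8x_T = 0, so x_T = 34.75 − 0.5x_N.
The reaction-function slope is −0.5, so an 8-unit rise in x_N moves x_T by −0.5 × 8 = −4. Torres's best response falls — the actions are strategic substitutes.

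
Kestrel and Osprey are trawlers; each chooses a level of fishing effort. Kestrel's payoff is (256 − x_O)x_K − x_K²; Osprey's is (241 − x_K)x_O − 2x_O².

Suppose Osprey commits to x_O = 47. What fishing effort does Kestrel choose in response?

Expanding Kestrel's payoff: 256x_K − x_Ox_K − x_K².
∂π/∂x_K = 256 − x_O − 2x_K = 0, so x_K = 128 − 0.5x_O.
At x_O = 47: x_K = 128 − 0.5·47 = 104.5.

104.5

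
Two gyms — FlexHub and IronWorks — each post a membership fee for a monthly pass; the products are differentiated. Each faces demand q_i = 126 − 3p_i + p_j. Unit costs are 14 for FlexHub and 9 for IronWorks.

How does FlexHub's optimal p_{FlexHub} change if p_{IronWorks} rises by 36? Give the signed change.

FlexHub's profit: π = (p_{FlexHub} − 14)(126 − 3p_{FlexHub} + p_{IronWorks}).
∂π/∂p_{FlexHub} = 168 − 6p_{FlexHub} + p_{IronWorks} = 0 ⇒ p_{FlexHub} = 28 + (1/6)p_{IronWorks}.
The reaction-function slope is 1/6, so a 36-unit rise in p_{IronWorks} moves p_{FlexHub} by 1/6 × 36 = 6. FlexHub's best response rises — the actions are strategic complements.

6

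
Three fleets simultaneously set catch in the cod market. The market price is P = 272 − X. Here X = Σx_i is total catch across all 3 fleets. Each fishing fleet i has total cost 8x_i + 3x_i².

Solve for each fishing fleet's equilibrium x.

26.4

A representative fishing fleet's profit is π_i = x_i(272 − X) − 8x_i − 3x_i², with X = x_i + Σ_{j≠i} x_j.
First-order condition: 264 − 8x_i − Σ_{j≠i} x_j = 0.
In a symmetric equilibrium every fishing fleet chooses the same x, so Σ_{j≠i} x_j = 2x. The condition becomes 264 − 10x = 0, giving x = 264/10 = 26.4.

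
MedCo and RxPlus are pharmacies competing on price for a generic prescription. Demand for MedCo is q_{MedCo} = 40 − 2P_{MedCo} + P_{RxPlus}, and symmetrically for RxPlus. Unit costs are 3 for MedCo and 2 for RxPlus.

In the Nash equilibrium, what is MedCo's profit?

MedCo's profit: π = (P_{MedCo} − 3)(40 − 2P_{MedCo} + P_{RxPlus}).
∂π/∂P_{MedCo} = 46 − 4P_{MedCo} + P_{RxPlus} = 0 ⇒ P_{MedCo} = 11.5 + 0.25P_{RxPlus}.
Similarly P_{RxPlus} = 11 + 0.25P_{MedCo}.
Plugging P_{RxPlus} into MedCo's best response: P_{MedCo} = 11.5 + 0.25(11 + 0.25P_{MedCo}) ⇒ 0.9375P_{MedCo} = 14.25, so P_{MedCo} = 15.2.
Then P_{RxPlus} = 11 + 0.25·15.2 = 14.8.
q_{MedCo} = 40 − 2·15.2 + 14.8 = 24.4.
Profit = (15.2 − 3)·24.4 = 297.68.

297.68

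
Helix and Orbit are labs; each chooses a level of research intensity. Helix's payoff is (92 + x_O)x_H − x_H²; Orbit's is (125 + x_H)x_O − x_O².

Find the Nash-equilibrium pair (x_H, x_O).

Expanding Helix's payoff: 92x_H + x_Ox_H − x_H².
∂π/∂x_H = 92 + x_O − 2x_H = 0, so x_H = 46 + 0.5x_O.
Likewise for Orbit: x_O = 62.5 + 0.5x_H.
Substituting the second reaction function into the first: x_H = 46 + 0.5(62.5 + 0.5x_H), which gives 0.75x_H = 77.25 ⇒ x_H = 103.
Then x_O = 62.5 + 0.5·103 = 114.

103, 114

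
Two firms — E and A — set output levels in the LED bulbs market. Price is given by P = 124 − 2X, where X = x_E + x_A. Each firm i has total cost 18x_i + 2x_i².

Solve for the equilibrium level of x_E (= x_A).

Firm E's profit: π = x_E(124 − 2(x_E + x_A)) − 18x_E − 2x_E².
∂π/∂x_E = 106 − 8x_E − 2x_A = 0, so x_E = 13.25 − 0.25x_A.
By symmetry x_A = x_E; substituting into the reaction function, 1.25x_E = 13.25 and x_E = 10.6.

10.6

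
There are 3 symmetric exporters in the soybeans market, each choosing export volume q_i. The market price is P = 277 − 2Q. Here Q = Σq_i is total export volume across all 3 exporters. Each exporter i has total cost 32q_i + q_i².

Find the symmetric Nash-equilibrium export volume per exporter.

24.5

A representative exporter's profit is π_i = q_i(277 − 2Q) − 32q_i − q_i², with Q = q_i + Σ_{j≠i} q_j.
First-order condition: 245 − 6q_i − 2Σ_{j≠i} q_j = 0.
With identical exporters, set every q_j = q: then 245 − 6q − 4q = 0, i.e. q = 245/10 = 24.5.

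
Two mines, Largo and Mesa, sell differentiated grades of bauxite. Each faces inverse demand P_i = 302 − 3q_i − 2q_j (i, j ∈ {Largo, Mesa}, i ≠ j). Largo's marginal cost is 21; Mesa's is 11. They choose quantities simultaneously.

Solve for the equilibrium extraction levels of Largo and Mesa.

34.5, 37

Mine Largo's profit: π = q_{Largo}(302 − 3q_{Largo} − 2q_{Mesa}) − 21q_{Largo}.
∂π/∂q_{Largo} = 281 − 6q_{Largo} − 2q_{Mesa} = 0 ⇒ q_{Largo} = 281/6 − (1/3)q_{Mesa}.
Similarly q_{Mesa} = 48.5 − (1/3)q_{Largo}.
Substituting the second reaction function into the first: q_{Largo} = 281/6 − (1/3)(48.5 − (1/3)q_{Largo}), which gives (8/9)q_{Largo} = 92/3 ⇒ q_{Largo} = 34.5.
Then q_{Mesa} = 48.5 − (1/3)·34.5 = 37.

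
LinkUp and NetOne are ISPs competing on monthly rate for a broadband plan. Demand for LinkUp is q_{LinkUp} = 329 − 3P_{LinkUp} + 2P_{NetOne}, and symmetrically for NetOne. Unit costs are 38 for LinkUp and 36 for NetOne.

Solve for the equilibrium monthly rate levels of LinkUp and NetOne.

110.375, 109.625

LinkUp's profit: π = (P_{LinkUp} − 38)(329 − 3P_{LinkUp} + 2P_{NetOne}).
∂π/∂P_{LinkUp} = 443 − 6P_{LinkUp} + 2P_{NetOne} = 0 ⇒ P_{LinkUp} = 443/6 + (1/3)P_{NetOne}.
Similarly P_{NetOne} = 437/6 + (1/3)P_{LinkUp}.
Plugging P_{NetOne} into LinkUp's best response: P_{LinkUp} = 443/6 + (1/3)(437/6 + (1/3)P_{LinkUp}) ⇒ (8/9)P_{LinkUp} = 883/9, so P_{LinkUp} = 110.375.
Then P_{NetOne} = 437/6 + (1/3)·110.375 = 109.625.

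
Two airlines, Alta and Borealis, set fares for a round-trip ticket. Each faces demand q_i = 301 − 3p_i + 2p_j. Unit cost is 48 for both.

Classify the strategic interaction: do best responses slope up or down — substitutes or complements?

strategic complements

Alta's profit: π = (p_{Alta} − 48)(301 − 3p_{Alta} + 2p_{Borealis}).
∂π/∂p_{Alta} = 445 − 6p_{Alta} + 2p_{Borealis} = 0 ⇒ p_{Alta} = 445/6 + (1/3)p_{Borealis}.
The best-response slope dp_{Alta}/dp_{Borealis} = 1/3 > 0: the reaction function is upward-sloping, so the choices are strategic complements.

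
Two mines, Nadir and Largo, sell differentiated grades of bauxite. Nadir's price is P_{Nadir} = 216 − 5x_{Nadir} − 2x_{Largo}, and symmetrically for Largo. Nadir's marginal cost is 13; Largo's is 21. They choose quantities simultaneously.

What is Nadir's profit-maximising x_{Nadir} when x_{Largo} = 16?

17.1

Mine Nadir's profit: π = x_{Nadir}(216 − 5x_{Nadir} − 2x_{Largo}) − 13x_{Nadir}.
∂π/∂x_{Nadir} = 203 − 10x_{Nadir} − 2x_{Largo} = 0 ⇒ x_{Nadir} = 20.3 − 0.2x_{Largo}.
At x_{Largo} = 16: x_{Nadir} = 20.3 − 0.2·16 = 17.1.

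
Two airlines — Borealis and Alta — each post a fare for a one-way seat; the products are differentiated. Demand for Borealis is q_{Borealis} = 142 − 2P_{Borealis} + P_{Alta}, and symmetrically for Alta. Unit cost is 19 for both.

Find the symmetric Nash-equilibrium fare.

Borealis's profit: π = (P_{Borealis} − 19)(142 − 2P_{Borealis} + P_{Alta}).
∂π/∂P_{Borealis} = 180 − 4P_{Borealis} + P_{Alta} = 0 ⇒ P_{Borealis} = 45 + 0.25P_{Alta}.
Setting P_{Borealis} = P_{Alta} in the reaction function: P_{Borealis} = 45 + 0.25P_{Borealis}, so P_{Borealis} = 45 / 0.75 = 60.

60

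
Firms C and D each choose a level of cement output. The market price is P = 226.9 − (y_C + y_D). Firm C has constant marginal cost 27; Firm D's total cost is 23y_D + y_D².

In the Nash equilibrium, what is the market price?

112.1

Firm C's profit: π = y_C(226.9 − (y_C + y_D)) − 27y_C.
∂π/∂y_C = 199.9 − 2y_C − y_D = 0, so y_C = 99.95 − 0.5y_D.
For D: ∂π/∂y_D = 203.9 − 4y_D − y_C = 0 ⇒ y_D = 50.975 − 0.25y_C.
Plugging y_D into C's best response: y_C = 99.95 − 0.5(50.975 − 0.25y_C) ⇒ 0.875y_C = 74.4625, so y_C = 85.1.
Then y_D = 50.975 − 0.25·85.1 = 29.7.
Equilibrium price: P = 226.9 − 114.8 = 112.1.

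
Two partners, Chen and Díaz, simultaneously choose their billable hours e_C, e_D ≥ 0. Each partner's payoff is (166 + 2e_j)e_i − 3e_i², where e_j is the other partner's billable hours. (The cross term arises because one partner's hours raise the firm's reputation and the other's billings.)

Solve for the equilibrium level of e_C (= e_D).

Chen's payoff is (166 + 2e_D)e_C − 3e_C².
∂π/∂e_C = 166 + 2e_D − 6e_C = 0, so e_C = 83/3 + (1/3)e_D.
The game is symmetric, so in equilibrium e_D = e_C: the reaction function gives (2/3)e_C = 83/3, hence e_C = 41.5.

41.5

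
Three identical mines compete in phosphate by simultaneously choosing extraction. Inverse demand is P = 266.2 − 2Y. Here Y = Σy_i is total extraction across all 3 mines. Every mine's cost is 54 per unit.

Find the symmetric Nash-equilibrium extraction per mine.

26.525

A representative mine's profit is π_i = y_i(266.2 − 2Y) − 54y_i, with Y = y_i + Σ_{j≠i} y_j.
First-order condition: 212.2 − 4y_i − 2Σ_{j≠i} y_j = 0.
In a symmetric equilibrium every mine chooses the same y, so Σ_{j≠i} y_j = 2y. The condition becomes 212.2 − 8y = 0, giving y = 212.2/8 = 26.525.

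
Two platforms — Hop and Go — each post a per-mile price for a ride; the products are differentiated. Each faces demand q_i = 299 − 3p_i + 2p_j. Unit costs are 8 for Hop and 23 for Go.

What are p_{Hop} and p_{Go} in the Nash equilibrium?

Hop's profit: π = (p_{Hop} − 8)(299 − 3p_{Hop} + 2p_{Go}).
∂π/∂p_{Hop} = 323 − 6p_{Hop} + 2p_{Go} = 0 ⇒ p_{Hop} = 323/6 + (1/3)p_{Go}.
Similarly p_{Go} = 184/3 + (1/3)p_{Hop}.
Substituting the second reaction function into the first: p_{Hop} = 323/6 + (1/3)(184/3 + (1/3)p_{Hop}), which gives (8/9)p_{Hop} = 1337/18 ⇒ p_{Hop} = 83.5625.
Then p_{Go} = 184/3 + (1/3)·83.5625 = 89.1875.

83.5625, 89.1875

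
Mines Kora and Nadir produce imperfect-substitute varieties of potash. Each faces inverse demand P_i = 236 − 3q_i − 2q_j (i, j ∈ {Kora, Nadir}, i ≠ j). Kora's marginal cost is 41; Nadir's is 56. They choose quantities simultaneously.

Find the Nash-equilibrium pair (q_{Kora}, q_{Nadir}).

25.3125, 21.5625

Mine Kora's profit: π = q_{Kora}(236 − 3q_{Kora} − 2q_{Nadir}) − 41q_{Kora}.
∂π/∂q_{Kora} = 195 − 6q_{Kora} − 2q_{Nadir} = 0 ⇒ q_{Kora} = 32.5 − (1/3)q_{Nadir}.
Similarly q_{Nadir} = 30 − (1/3)q_{Kora}.
Substituting the second reaction function into the first: q_{Kora} = 32.5 − (1/3)(30 − (1/3)q_{Kora}), which gives (8/9)q_{Kora} = 22.5 ⇒ q_{Kora} = 25.3125.
Then q_{Nadir} = 30 − (1/3)·25.3125 = 21.5625.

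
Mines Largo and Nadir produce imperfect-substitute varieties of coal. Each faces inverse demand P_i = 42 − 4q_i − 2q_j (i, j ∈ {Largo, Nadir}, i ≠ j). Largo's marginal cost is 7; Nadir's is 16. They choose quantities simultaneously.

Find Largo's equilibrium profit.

57.76

Mine Largo's profit: π = q_{Largo}(42 − 4q_{Largo} − 2q_{Nadir}) − 7q_{Largo}.
∂π/∂q_{Largo} = 35 − 8q_{Largo} − 2q_{Nadir} = 0 ⇒ q_{Largo} = 4.375 − 0.25q_{Nadir}.
Similarly q_{Nadir} = 3.25 − 0.25q_{Largo}.
Solving the two reaction functions simultaneously: (1 − (−0.25)(−0.25))q_{Largo} = 4.375 − 0.25·3.25, so 0.9375q_{Largo} = 3.5625 and q_{Largo} = 3.8.
Then q_{Nadir} = 3.25 − 0.25·3.8 = 2.3.
P_{Largo} = 42 − 4·3.8 − 2·2.3 = 22.2.
Profit = (22.2 − 7)·3.8 = 57.76.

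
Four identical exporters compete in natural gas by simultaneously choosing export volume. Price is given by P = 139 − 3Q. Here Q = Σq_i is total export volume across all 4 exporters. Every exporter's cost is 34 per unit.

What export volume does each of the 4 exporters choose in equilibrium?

7

A representative exporter's profit is π_i = q_i(139 − 3Q) − 34q_i, with Q = q_i + Σ_{j≠i} q_j.
First-order condition: 105 − 6q_i − 3Σ_{j≠i} q_j = 0.
With identical exporters, set every q_j = q: then 105 − 6q − 9q = 0, i.e. q = 105/15 = 7.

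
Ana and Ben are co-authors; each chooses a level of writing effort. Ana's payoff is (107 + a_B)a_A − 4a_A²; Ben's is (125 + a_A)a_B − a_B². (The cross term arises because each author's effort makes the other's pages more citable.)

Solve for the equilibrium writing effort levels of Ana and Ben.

Expanding Ana's payoff: 107a_A + a_Ba_A − 4a_A².
∂π/∂a_A = 107 + a_B − 8a_A = 0, so a_A = 13.375 + 0.125a_B.
Likewise for Ben: a_B = 62.5 + 0.5a_A.
Solving the two reaction functions simultaneously: (1 − (0.125)(0.5))a_A = 13.375 + 0.125·62.5, so 0.9375a_A = 21.1875 and a_A = 22.6.
Then a_B = 62.5 + 0.5·22.6 = 73.8.

22.6, 73.8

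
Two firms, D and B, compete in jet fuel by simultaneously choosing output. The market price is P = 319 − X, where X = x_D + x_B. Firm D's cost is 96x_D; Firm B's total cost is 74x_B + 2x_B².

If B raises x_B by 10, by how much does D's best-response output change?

Firm D's profit: π = x_D(319 − (x_D + x_B)) − 96x_D.
∂π/∂x_D = 223 − 2x_D − x_B = 0, so x_D = 111.5 − 0.5x_B.
The reaction-function slope is −0.5, so a 10-unit rise in x_B moves x_D by −0.5 × 10 = −5. D's best response falls — the actions are strategic substitutes.

-5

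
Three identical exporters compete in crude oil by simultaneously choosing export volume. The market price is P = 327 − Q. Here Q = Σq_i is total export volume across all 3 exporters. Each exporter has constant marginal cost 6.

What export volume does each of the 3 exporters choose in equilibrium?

A representative exporter's profit is π_i = q_i(327 − Q) − 6q_i, with Q = q_i + Σ_{j≠i} q_j.
First-order condition: 321 − 2q_i − Σ_{j≠i} q_j = 0.
In a symmetric equilibrium every exporter chooses the same q, so Σ_{j≠i} q_j = 2q. The condition becomes 321 − 4q = 0, giving q = 321/4 = 80.25.

80.25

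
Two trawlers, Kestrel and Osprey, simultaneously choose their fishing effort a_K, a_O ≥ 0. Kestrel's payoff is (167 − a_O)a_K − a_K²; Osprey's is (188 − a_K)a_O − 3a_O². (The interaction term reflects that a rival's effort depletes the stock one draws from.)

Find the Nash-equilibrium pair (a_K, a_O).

Expanding Kestrel's payoff: 167a_K − a_Oa_K − a_K².
∂π/∂a_K = 167 − a_O − 2a_K = 0, so a_K = 83.5 − 0.5a_O.
Likewise for Osprey: a_O = 94/3 − (1/6)a_K.
Solving the two reaction functions simultaneously: (1 − (−0.5)(−1/6))a_K = 83.5 − 0.5·(94/3), so (11/12)a_K = 407/6 and a_K = 74.
Then a_O = 94/3 − (1/6)·74 = 19.

74, 19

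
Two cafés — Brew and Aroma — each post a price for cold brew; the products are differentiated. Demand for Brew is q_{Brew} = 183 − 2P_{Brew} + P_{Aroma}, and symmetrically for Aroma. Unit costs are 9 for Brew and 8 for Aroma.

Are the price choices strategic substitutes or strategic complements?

Brew's profit: π = (P_{Brew} − 9)(183 − 2P_{Brew} + P_{Aroma}).
∂π/∂P_{Brew} = 201 − 4P_{Brew} + P_{Aroma} = 0 ⇒ P_{Brew} = 50.25 + 0.25P_{Aroma}.
The best-response slope dP_{Brew}/dP_{Aroma} = 0.25 > 0: the reaction function is upward-sloping, so the choices are strategic complements.

strategic complements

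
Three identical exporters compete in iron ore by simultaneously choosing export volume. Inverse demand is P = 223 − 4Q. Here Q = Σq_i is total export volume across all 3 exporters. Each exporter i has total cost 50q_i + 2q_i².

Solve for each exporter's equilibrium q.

8.65

A representative exporter's profit is π_i = q_i(223 − 4Q) − 50q_i − 2q_i², with Q = q_i + Σ_{j≠i} q_j.
First-order condition: 173 − 12q_i − 4Σ_{j≠i} q_j = 0.
With identical exporters, set every q_j = q: then 173 − 12q − 8q = 0, i.e. q = 173/20 = 8.65.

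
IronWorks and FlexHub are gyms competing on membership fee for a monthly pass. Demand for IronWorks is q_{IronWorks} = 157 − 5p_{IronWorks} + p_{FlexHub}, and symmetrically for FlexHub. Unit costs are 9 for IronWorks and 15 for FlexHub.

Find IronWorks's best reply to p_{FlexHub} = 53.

25.5

IronWorks's profit: π = (p_{IronWorks} − 9)(157 − 5p_{IronWorks} + p_{FlexHub}).
∂π/∂p_{IronWorks} = 202 − 10p_{IronWorks} + p_{FlexHub} = 0 ⇒ p_{IronWorks} = 20.2 + 0.1p_{FlexHub}.
At p_{FlexHub} = 53: p_{IronWorks} = 20.2 + 0.1·53 = 25.5.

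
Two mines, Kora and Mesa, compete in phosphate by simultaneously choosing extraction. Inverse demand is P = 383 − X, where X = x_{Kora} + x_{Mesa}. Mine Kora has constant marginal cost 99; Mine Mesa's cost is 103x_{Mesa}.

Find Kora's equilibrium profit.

9216

Mine Kora's profit: π = x_{Kora}(383 − (x_{Kora} + x_{Mesa})) − 99x_{Kora}.
∂π/∂x_{Kora} = 284 − 2x_{Kora} − x_{Mesa} = 0, so x_{Kora} = 142 − 0.5x_{Mesa}.
By the same steps for Mesa: x_{Mesa} = 140 − 0.5x_{Kora}.
Substituting the second reaction function into the first: x_{Kora} = 142 − 0.5(140 − 0.5x_{Kora}), which gives 0.75x_{Kora} = 72 ⇒ x_{Kora} = 96.
Then x_{Mesa} = 140 − 0.5·96 = 92.
Price P = 383 − 188 = 195.
Kora's profit: (195 − 99)·96 = 9216.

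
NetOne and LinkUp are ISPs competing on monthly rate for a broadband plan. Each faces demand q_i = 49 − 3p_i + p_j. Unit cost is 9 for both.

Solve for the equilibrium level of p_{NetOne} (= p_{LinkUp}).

NetOne's profit: π = (p_{NetOne} − 9)(49 − 3p_{NetOne} + p_{LinkUp}).
∂π/∂p_{NetOne} = 76 − 6p_{NetOne} + p_{LinkUp} = 0 ⇒ p_{NetOne} = 38/3 + (1/6)p_{LinkUp}.
The game is symmetric, so in equilibrium p_{LinkUp} = p_{NetOne}: the reaction function gives (5/6)p_{NetOne} = 38/3, hence p_{NetOne} = 15.2.

15.2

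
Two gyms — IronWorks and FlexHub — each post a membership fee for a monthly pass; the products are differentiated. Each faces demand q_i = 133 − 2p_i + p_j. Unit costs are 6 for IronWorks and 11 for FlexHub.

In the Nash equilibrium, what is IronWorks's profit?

3698

IronWorks's profit: π = (p_{IronWorks} − 6)(133 − 2p_{IronWorks} + p_{FlexHub}).
∂π/∂p_{IronWorks} = 145 − 4p_{IronWorks} + p_{FlexHub} = 0 ⇒ p_{IronWorks} = 36.25 + 0.25p_{FlexHub}.
Similarly p_{FlexHub} = 38.75 + 0.25p_{IronWorks}.
Substituting the second reaction function into the first: p_{IronWorks} = 36.25 + 0.25(38.75 + 0.25p_{IronWorks}), which gives 0.9375p_{IronWorks} = 45.9375 ⇒ p_{IronWorks} = 49.
Then p_{FlexHub} = 38.75 + 0.25·49 = 51.
q_{IronWorks} = 133 − 2·49 + 51 = 86.
Profit = (49 − 6)·86 = 3698.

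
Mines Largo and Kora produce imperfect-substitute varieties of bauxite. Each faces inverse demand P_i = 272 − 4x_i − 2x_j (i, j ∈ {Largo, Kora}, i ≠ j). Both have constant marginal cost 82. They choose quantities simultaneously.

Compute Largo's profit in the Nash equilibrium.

1444

Mine Largo's profit: π = x_{Largo}(272 − 4x_{Largo} − 2x_{Kora}) − 82x_{Largo}.
∂π/∂x_{Largo} = 190 − 8x_{Largo} − 2x_{Kora} = 0 ⇒ x_{Largo} = 23.75 − 0.25x_{Kora}.
The game is symmetric, so in equilibrium x_{Kora} = x_{Largo}: the reaction function gives 1.25x_{Largo} = 23.75, hence x_{Largo} = 19.
P_{Largo} = 272 − 4·19 − 2·19 = 158.
Profit = (158 − 82)·19 = 1444.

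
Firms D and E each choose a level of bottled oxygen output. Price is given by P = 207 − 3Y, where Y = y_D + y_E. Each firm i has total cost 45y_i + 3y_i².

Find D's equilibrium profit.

699.84

Firm D's profit: π = y_D(207 − 3(y_D + y_E)) − 45y_D − 3y_D².
∂π/∂y_D = 162 − 12y_D − 3y_E = 0, so y_D = 13.5 − 0.25y_E.
The game is symmetric, so in equilibrium y_E = y_D: the reaction function gives 1.25y_D = 13.5, hence y_D = 10.8.
Price P = 207 − 3·21.6 = 142.2.
D's profit: (142.2 − 45)·10.8 − 3(10.8)² = 699.84.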